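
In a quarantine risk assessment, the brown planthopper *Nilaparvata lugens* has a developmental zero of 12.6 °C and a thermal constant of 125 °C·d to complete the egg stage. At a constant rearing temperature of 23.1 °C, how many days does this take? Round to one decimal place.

11.9 days

Daily accumulation = 23.1 − 12.6 = 10.5 DD/day.
Duration = 125 / 10.5 = 11.905 ≈ 11.9 days.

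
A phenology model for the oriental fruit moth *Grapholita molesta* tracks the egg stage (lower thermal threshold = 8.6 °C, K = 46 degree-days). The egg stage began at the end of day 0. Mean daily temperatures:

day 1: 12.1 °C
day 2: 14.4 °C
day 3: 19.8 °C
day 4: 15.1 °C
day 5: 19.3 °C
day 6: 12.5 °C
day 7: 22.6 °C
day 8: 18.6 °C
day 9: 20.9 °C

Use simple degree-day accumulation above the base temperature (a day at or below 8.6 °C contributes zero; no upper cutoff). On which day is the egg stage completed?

Daily DD above 8.6 °C: 3.5, 5.8, 11.2, 6.5, 10.7, 3.9, 14.0, 10.0, 12.3.
Cumulative: 3.5, 9.3, 20.5, 27.0, 37.7, 41.6, 55.6, 65.6, 77.9.
The total first reaches 46 DD on day 7.

day 7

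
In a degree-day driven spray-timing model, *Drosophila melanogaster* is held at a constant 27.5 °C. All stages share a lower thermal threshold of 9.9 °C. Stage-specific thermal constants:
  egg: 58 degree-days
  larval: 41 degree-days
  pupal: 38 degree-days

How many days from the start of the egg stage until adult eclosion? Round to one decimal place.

7.8 days

Daily accumulation at 27.5 °C = 27.5 − 9.9 = 17.6 DD/day.
Total K = 58 + 41 + 38 = 137 DD.
Total duration = 137 / 17.6 = 7.784 ≈ 7.8 days.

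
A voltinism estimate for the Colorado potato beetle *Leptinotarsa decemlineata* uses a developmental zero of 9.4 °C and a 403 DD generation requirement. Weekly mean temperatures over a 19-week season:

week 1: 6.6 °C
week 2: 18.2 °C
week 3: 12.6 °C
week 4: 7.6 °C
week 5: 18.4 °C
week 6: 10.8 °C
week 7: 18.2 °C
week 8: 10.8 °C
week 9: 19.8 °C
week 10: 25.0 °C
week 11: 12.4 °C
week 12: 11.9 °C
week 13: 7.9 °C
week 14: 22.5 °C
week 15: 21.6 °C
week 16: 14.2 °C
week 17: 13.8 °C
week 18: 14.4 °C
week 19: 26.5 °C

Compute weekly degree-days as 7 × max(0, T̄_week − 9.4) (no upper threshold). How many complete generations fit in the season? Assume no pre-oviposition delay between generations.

Weekly DD (7 × max(0, T̄ − 9.4)): 0.0, 61.6, 22.4, 0.0, 63.0, 9.8, 61.6, 9.8, 72.8, 109.2, 21.0, 17.5, 0.0, 91.7, 85.4, 33.6, 30.8, 35.0, 119.7.
Season total = 844.9 DD.
Complete generations = ⌊844.9 / 403⌋ = 2.

2 generations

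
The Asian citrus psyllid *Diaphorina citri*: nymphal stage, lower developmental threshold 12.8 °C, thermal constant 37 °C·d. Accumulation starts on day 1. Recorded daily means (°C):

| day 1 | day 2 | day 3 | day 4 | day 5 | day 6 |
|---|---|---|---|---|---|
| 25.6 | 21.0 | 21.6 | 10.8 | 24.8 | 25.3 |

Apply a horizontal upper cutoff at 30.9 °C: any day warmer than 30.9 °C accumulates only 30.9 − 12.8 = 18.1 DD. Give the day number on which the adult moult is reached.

Daily DD above 12.8 °C (capped at 18.1): 12.8, 8.2, 8.8, 0.0, 12.0, 12.5.
Cumulative: 12.8, 21.0, 29.8, 29.8, 41.8, 54.3.
The total first reaches 37 DD on day 5.

day 5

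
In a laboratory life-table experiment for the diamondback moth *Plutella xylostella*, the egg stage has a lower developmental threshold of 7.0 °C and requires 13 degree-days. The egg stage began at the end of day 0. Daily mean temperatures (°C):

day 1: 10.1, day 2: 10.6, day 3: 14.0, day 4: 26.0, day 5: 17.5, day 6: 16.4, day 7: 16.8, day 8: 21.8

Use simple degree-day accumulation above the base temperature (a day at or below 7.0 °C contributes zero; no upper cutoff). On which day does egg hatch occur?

Daily DD above 7.0 °C: 3.1, 3.6, 7.0, 19.0, 10.5, 9.4, 9.8, 14.8.
Cumulative: 3.1, 6.7, 13.7, 32.7, 43.2, 52.6, 62.4, 77.2.
The total first reaches 13 DD on day 3.

day 3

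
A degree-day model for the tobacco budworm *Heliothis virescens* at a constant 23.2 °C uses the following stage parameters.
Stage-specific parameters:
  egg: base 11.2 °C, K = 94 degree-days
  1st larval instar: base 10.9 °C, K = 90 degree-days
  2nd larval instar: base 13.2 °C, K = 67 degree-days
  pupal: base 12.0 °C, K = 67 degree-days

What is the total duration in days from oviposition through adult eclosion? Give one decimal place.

egg: 94 / (23.2 − 11.2) = 94 / 12.0 = 7.833 d.
1st larval instar: 90 / (23.2 − 10.9) = 90 / 12.3 = 7.317 d.
2nd larval instar: 67 / (23.2 − 13.2) = 67 / 10.0 = 6.700 d.
pupal: 67 / (23.2 − 12.0) = 67 / 11.2 = 5.982 d.
Sum = 27.833 ≈ 27.8 days.

27.8 days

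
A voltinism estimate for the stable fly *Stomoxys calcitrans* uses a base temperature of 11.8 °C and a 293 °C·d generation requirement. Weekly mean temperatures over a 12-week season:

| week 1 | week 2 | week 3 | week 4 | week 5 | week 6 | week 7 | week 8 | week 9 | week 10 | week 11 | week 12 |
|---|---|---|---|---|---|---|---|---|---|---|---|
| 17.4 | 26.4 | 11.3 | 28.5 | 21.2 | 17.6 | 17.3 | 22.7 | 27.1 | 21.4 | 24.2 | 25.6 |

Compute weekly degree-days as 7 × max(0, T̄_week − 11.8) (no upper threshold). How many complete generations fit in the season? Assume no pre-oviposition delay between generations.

2 generations

Weekly DD (7 × max(0, T̄ − 11.8)): 39.2, 102.2, 0.0, 116.9, 65.8, 40.6, 38.5, 76.3, 107.1, 67.2, 86.8, 96.6.
Season total = 837.2 DD.
Complete generations = ⌊837.2 / 293⌋ = 2.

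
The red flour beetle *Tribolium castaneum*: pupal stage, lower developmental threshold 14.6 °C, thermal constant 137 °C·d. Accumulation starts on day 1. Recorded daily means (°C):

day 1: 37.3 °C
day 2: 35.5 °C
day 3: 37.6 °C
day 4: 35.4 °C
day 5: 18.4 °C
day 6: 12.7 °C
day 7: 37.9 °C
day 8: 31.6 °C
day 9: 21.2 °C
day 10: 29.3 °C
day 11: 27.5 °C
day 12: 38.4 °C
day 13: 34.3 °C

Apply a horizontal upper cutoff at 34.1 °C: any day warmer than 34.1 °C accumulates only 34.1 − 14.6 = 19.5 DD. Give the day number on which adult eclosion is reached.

day 10

Daily DD above 14.6 °C (capped at 19.5): 19.5, 19.5, 19.5, 19.5, 3.8, 0.0, 19.5, 17.0, 6.6, 14.7, 12.9, 19.5, 19.5.
Cumulative: 19.5, 39.0, 58.5, 78.0, 81.8, 81.8, 101.3, 118.3, 124.9, 139.6, 152.5, 172.0, 191.5.
The total first reaches 137 DD on day 10.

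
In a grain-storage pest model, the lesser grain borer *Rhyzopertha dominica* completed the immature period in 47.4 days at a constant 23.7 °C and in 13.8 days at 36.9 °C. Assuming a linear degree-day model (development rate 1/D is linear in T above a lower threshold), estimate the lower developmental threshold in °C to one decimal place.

18.3 °C

Equal thermal constants: D₁(T₁ − T_b) = D₂(T₂ − T_b).
47.4·(23.7 − T_b) = 13.8·(36.9 − T_b)
T_b = (47.4·23.7 − 13.8·36.9) / (47.4 − 13.8) = 614.16 / 33.6 = 18.279 °C ≈ 18.3 °C.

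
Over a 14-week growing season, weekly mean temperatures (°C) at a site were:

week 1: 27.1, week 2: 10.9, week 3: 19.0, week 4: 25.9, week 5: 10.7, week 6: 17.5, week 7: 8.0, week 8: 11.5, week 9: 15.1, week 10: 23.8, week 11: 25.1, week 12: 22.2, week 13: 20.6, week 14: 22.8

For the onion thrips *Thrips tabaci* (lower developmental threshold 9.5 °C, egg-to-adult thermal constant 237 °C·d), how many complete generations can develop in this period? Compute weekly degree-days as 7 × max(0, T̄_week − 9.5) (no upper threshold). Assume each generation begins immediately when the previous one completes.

Weekly DD (7 × max(0, T̄ − 9.5)): 123.2, 9.8, 66.5, 114.8, 8.4, 56.0, 0.0, 14.0, 39.2, 100.1, 109.2, 88.9, 77.7, 93.1.
Season total = 900.9 DD.
Complete generations = ⌊900.9 / 237⌋ = 3.

3 generations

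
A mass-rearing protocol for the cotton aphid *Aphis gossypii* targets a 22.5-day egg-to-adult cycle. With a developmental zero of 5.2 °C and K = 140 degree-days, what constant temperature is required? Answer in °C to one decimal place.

11.4 °C

Required daily accumulation = 140 / 22.5 = 6.222 DD/day.
T = T_base + 6.222 = 5.2 + 6.222 = 11.422 ≈ 11.4 °C.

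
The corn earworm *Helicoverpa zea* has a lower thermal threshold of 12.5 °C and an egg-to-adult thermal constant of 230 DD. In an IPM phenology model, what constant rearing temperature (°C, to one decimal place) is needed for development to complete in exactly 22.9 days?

Required daily accumulation = 230 / 22.9 = 10.044 DD/day.
T = T_base + 10.044 = 12.5 + 10.044 = 22.544 ≈ 22.5 °C.

22.5 °C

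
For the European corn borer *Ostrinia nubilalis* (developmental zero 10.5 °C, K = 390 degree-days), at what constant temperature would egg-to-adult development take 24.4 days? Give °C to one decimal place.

Required daily accumulation = 390 / 24.4 = 15.984 DD/day.
T = T_base + 15.984 = 10.5 + 15.984 = 26.484 ≈ 26.5 °C.

26.5 °C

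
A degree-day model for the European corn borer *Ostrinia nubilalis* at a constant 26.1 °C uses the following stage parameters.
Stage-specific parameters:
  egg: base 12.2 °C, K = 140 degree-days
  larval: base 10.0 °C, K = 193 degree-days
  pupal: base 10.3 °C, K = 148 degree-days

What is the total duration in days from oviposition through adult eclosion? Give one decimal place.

31.4 days

egg: 140 / (26.1 − 12.2) = 140 / 13.9 = 10.072 d.
larval: 193 / (26.1 − 10.0) = 193 / 16.1 = 11.988 d.
pupal: 148 / (26.1 − 10.3) = 148 / 15.8 = 9.367 d.
Sum = 31.427 ≈ 31.4 days.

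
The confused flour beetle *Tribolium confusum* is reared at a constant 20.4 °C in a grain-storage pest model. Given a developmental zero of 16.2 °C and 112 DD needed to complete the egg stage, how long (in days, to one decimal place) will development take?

Daily accumulation = 20.4 − 16.2 = 4.2 DD/day.
Duration = 112 / 4.2 = 26.667 ≈ 26.7 days.

26.7 days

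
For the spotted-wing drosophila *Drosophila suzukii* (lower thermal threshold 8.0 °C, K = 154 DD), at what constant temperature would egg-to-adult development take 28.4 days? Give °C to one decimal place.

Required daily accumulation = 154 / 28.4 = 5.423 DD/day.
T = T_base + 5.423 = 8.0 + 5.423 = 13.423 ≈ 13.4 °C.

13.4 °C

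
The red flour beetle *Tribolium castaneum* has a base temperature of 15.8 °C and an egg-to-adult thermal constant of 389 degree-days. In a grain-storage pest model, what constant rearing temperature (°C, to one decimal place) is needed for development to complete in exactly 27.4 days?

30.0 °C

Required daily accumulation = 389 / 27.4 = 14.197 DD/day.
T = T_base + 14.197 = 15.8 + 14.197 = 29.997 ≈ 30.0 °C.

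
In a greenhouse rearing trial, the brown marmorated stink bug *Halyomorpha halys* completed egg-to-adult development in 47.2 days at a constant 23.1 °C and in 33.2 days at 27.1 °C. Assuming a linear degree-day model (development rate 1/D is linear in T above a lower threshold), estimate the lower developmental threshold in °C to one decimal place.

Under the model K = D·(T − T_b), so D₁·(T₁ − T_b) = D₂·(T₂ − T_b).
47.2·(23.1 − T_b) = 33.2·(27.1 − T_b)
T_b = (47.2·23.1 − 33.2·27.1) / (47.2 − 33.2) = 190.60 / 14.0 = 13.614 °C ≈ 13.6 °C.

13.6 °C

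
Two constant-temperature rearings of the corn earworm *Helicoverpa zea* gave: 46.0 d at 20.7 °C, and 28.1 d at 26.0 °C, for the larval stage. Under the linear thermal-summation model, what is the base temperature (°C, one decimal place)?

12.4 °C

Under the model K = D·(T − T_b), so D₁·(T₁ − T_b) = D₂·(T₂ − T_b).
46.0·(20.7 − T_b) = 28.1·(26.0 − T_b)
T_b = (46.0·20.7 − 28.1·26.0) / (46.0 − 28.1) = 221.60 / 17.9 = 12.380 °C ≈ 12.4 °C.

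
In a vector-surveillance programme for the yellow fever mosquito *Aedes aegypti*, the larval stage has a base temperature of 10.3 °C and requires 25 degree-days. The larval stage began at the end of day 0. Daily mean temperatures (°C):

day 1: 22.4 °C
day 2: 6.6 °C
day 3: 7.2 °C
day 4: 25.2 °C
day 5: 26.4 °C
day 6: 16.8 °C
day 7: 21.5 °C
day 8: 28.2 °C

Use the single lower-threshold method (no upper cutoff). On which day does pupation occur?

day 4

Daily DD above 10.3 °C: 12.1, 0.0, 0.0, 14.9, 16.1, 6.5, 11.2, 17.9.
Cumulative: 12.1, 12.1, 12.1, 27.0, 43.1, 49.6, 60.8, 78.7.
The total first reaches 25 DD on day 4.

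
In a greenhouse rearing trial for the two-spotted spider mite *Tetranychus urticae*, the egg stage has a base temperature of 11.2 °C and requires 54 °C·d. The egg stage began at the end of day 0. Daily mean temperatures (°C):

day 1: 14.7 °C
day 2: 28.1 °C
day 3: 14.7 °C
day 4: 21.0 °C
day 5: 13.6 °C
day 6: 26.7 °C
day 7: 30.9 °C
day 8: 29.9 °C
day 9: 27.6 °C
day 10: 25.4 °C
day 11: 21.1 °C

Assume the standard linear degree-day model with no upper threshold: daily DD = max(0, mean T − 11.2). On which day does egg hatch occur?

day 7

Daily DD above 11.2 °C: 3.5, 16.9, 3.5, 9.8, 2.4, 15.5, 19.7, 18.7, 16.4, 14.2, 9.9.
Cumulative: 3.5, 20.4, 23.9, 33.7, 36.1, 51.6, 71.3, 90.0, 106.4, 120.6, 130.5.
The total first reaches 54 DD on day 7.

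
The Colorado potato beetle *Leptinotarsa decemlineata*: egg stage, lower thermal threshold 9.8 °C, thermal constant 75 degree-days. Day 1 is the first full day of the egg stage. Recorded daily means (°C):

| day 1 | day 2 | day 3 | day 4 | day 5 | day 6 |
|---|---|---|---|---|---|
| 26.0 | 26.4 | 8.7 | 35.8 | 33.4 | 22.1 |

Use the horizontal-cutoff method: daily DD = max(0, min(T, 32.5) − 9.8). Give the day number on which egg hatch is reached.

day 5

Daily DD above 9.8 °C (capped at 22.7): 16.2, 16.6, 0.0, 22.7, 22.7, 12.3.
Cumulative: 16.2, 32.8, 32.8, 55.5, 78.2, 90.5.
The total first reaches 75 DD on day 5.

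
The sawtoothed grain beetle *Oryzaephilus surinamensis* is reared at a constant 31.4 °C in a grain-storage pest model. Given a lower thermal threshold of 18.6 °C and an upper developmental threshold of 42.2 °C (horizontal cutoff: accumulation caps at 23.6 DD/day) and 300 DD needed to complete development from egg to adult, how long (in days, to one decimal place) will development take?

23.4 days

Daily accumulation = 31.4 − 18.6 = 12.8 DD/day.
Duration = 300 / 12.8 = 23.438 ≈ 23.4 days.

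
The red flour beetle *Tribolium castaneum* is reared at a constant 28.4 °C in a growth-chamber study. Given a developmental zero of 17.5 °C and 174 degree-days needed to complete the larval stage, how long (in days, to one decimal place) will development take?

Daily accumulation = 28.4 − 17.5 = 10.9 DD/day.
Duration = 174 / 10.9 = 15.963 ≈ 16.0 days.

16.0 days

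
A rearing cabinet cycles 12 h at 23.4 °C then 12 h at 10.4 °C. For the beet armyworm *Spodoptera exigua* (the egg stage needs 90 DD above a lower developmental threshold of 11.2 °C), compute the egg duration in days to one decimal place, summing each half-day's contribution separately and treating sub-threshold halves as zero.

14.8 days

Day half: max(0, 23.4 − 11.2) × 0.5 = 12.2 × 0.5 = 6.10 DD.
Night half: max(0, 10.4 − 11.2) × 0.5 = 0.0 × 0.5 = 0.00 DD.
Per 24 h: 6.10 DD/day.
Duration = 90 / 6.10 = 14.754 ≈ 14.8 days.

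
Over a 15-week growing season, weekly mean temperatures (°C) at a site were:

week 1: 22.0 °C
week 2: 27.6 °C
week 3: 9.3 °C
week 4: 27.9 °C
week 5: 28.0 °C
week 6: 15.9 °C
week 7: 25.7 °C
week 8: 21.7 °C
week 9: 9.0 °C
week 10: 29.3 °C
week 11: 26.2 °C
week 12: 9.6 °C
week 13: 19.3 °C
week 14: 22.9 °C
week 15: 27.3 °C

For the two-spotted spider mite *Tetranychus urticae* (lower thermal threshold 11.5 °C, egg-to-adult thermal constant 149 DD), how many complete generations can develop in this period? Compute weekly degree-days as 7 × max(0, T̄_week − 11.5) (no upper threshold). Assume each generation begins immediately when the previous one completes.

7 generations

Weekly DD (7 × max(0, T̄ − 11.5)): 73.5, 112.7, 0.0, 114.8, 115.5, 30.8, 99.4, 71.4, 0.0, 124.6, 102.9, 0.0, 54.6, 79.8, 110.6.
Season total = 1090.6 DD.
Complete generations = ⌊1090.6 / 149⌋ = 7.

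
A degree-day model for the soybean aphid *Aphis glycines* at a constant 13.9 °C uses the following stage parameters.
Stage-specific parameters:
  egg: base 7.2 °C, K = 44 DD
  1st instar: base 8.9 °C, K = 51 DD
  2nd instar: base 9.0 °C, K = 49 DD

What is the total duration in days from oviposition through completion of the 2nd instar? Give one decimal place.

egg: 44 / (13.9 − 7.2) = 44 / 6.7 = 6.567 d.
1st instar: 51 / (13.9 − 8.9) = 51 / 5.0 = 10.200 d.
2nd instar: 49 / (13.9 − 9.0) = 49 / 4.9 = 10.000 d.
Sum = 26.767 ≈ 26.8 days.

26.8 days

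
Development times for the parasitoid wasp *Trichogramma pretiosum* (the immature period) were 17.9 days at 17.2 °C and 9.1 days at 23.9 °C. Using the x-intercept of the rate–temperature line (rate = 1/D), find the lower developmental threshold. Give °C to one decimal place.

10.3 °C

Equal thermal constants: D₁(T₁ − T_b) = D₂(T₂ − T_b).
17.9·(17.2 − T_b) = 9.1·(23.9 − T_b)
T_b = (17.9·17.2 − 9.1·23.9) / (17.9 − 9.1) = 90.39 / 8.8 = 10.272 °C ≈ 10.3 °C.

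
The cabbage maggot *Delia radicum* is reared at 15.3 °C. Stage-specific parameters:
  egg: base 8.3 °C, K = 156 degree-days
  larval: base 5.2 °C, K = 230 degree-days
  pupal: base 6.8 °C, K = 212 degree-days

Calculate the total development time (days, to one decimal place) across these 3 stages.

egg: 156 / (15.3 − 8.3) = 156 / 7.0 = 22.286 d.
larval: 230 / (15.3 − 5.2) = 230 / 10.1 = 22.772 d.
pupal: 212 / (15.3 − 6.8) = 212 / 8.5 = 24.941 d.
Sum = 69.999 ≈ 70.0 days.

70.0 days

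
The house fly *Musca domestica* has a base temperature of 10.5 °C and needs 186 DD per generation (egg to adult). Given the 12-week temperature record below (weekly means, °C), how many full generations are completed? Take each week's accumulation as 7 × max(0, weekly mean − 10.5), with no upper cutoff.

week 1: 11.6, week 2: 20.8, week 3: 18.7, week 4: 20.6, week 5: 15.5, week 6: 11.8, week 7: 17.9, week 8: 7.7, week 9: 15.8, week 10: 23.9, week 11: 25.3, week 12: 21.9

Weekly DD (7 × max(0, T̄ − 10.5)): 7.7, 72.1, 57.4, 70.7, 35.0, 9.1, 51.8, 0.0, 37.1, 93.8, 103.6, 79.8.
Season total = 618.1 DD.
Complete generations = ⌊618.1 / 186⌋ = 3.

3 generations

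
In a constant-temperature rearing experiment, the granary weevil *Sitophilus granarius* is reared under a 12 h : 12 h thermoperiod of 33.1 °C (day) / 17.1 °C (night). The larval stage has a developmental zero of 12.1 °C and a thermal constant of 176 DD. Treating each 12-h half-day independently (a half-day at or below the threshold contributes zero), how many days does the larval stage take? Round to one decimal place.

13.5 days

Day half: max(0, 33.1 − 12.1) × 0.5 = 21.0 × 0.5 = 10.50 DD.
Night half: max(0, 17.1 − 12.1) × 0.5 = 5.0 × 0.5 = 2.50 DD.
Per 24 h: 13.00 DD/day.
Duration = 176 / 13.00 = 13.538 ≈ 13.5 days.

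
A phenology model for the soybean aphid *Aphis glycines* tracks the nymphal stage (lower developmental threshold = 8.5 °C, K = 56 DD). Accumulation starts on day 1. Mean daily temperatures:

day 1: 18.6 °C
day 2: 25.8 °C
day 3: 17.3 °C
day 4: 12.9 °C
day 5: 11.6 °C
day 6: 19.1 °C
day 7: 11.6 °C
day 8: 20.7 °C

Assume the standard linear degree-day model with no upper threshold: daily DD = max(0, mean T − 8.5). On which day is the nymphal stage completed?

day 7

Daily DD above 8.5 °C: 10.1, 17.3, 8.8, 4.4, 3.1, 10.6, 3.1, 12.2.
Cumulative: 10.1, 27.4, 36.2, 40.6, 43.7, 54.3, 57.4, 69.6.
The total first reaches 56 DD on day 7.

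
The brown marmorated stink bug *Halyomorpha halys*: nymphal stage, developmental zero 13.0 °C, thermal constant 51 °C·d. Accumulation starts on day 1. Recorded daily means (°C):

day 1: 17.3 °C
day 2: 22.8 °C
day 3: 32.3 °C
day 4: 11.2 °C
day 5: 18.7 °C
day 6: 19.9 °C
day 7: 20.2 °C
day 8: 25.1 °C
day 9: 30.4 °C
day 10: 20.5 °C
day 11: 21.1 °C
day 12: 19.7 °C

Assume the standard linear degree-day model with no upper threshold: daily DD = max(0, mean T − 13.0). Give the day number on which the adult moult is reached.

day 7

Daily DD above 13.0 °C: 4.3, 9.8, 19.3, 0.0, 5.7, 6.9, 7.2, 12.1, 17.4, 7.5, 8.1, 6.7.
Cumulative: 4.3, 14.1, 33.4, 33.4, 39.1, 46.0, 53.2, 65.3, 82.7, 90.2, 98.3, 105.0.
The total first reaches 51 DD on day 7.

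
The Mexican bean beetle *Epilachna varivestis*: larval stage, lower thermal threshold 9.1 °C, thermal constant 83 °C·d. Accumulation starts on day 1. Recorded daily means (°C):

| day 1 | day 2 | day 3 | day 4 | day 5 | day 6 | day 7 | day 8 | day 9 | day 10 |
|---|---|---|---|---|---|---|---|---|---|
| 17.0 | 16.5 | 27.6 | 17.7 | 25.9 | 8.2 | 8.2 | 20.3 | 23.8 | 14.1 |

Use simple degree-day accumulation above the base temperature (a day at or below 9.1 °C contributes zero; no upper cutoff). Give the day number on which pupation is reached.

day 9

Daily DD above 9.1 °C: 7.9, 7.4, 18.5, 8.6, 16.8, 0.0, 0.0, 11.2, 14.7, 5.0.
Cumulative: 7.9, 15.3, 33.8, 42.4, 59.2, 59.2, 59.2, 70.4, 85.1, 90.1.
The total first reaches 83 DD on day 9.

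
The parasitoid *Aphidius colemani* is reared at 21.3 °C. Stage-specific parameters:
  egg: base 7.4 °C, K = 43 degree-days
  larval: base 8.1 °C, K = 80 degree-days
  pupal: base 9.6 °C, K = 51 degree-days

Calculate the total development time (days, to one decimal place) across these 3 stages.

egg: 43 / (21.3 − 7.4) = 43 / 13.9 = 3.094 d.
larval: 80 / (21.3 − 8.1) = 80 / 13.2 = 6.061 d.
pupal: 51 / (21.3 − 9.6) = 51 / 11.7 = 4.359 d.
Sum = 13.513 ≈ 13.5 days.

13.5 days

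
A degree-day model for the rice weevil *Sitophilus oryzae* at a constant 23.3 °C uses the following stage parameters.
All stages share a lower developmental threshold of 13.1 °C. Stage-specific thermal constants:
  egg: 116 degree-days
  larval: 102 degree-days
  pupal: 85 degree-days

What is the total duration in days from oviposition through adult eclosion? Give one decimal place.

29.7 days

Daily accumulation at 23.3 °C = 23.3 − 13.1 = 10.2 DD/day.
Total K = 116 + 102 + 85 = 303 DD.
Total duration = 303 / 10.2 = 29.706 ≈ 29.7 days.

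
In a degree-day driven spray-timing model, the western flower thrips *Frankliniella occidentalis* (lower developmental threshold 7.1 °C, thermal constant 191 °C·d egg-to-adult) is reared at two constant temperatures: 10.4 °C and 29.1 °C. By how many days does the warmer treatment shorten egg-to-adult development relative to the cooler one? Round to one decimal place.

49.2 days

At 10.4 °C: 191 / (10.4 − 7.1) = 191 / 3.3 = 57.879 d.
At 29.1 °C: 191 / (29.1 − 7.1) = 191 / 22.0 = 8.682 d.
Difference = |57.879 − 8.682| = 49.197 ≈ 49.2 days.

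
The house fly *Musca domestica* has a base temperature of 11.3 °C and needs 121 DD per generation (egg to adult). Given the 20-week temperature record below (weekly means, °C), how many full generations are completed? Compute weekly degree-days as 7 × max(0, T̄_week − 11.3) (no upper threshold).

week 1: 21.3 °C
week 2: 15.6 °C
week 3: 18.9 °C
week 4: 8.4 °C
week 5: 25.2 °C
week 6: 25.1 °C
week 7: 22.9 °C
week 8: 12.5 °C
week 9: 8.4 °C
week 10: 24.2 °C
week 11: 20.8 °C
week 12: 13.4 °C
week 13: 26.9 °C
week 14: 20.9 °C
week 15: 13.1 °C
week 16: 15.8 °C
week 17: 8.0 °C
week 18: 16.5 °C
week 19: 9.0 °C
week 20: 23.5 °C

Weekly DD (7 × max(0, T̄ − 11.3)): 70.0, 30.1, 53.2, 0.0, 97.3, 96.6, 81.2, 8.4, 0.0, 90.3, 66.5, 14.7, 109.2, 67.2, 12.6, 31.5, 0.0, 36.4, 0.0, 85.4.
Season total = 950.6 DD.
Complete generations = ⌊950.6 / 121⌋ = 7.

7 generations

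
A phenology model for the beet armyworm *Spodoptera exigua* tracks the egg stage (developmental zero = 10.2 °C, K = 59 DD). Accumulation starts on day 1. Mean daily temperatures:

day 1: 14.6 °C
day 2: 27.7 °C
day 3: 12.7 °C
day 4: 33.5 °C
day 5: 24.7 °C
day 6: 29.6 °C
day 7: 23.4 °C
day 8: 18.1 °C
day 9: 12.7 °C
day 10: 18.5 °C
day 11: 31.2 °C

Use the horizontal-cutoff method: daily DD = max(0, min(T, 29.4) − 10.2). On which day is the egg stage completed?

Daily DD above 10.2 °C (capped at 19.2): 4.4, 17.5, 2.5, 19.2, 14.5, 19.2, 13.2, 7.9, 2.5, 8.3, 19.2.
Cumulative: 4.4, 21.9, 24.4, 43.6, 58.1, 77.3, 90.5, 98.4, 100.9, 109.2, 128.4.
The total first reaches 59 DD on day 6.

day 6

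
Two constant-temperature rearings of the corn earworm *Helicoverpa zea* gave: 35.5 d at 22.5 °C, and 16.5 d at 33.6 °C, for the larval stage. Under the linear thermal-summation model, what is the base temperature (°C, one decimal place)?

12.9 °C

Linear rate model ⇒ the product D·(T − T_b) is constant across temperatures.
35.5·(22.5 − T_b) = 16.5·(33.6 − T_b)
T_b = (35.5·22.5 − 16.5·33.6) / (35.5 − 16.5) = 244.35 / 19.0 = 12.861 °C ≈ 12.9 °C.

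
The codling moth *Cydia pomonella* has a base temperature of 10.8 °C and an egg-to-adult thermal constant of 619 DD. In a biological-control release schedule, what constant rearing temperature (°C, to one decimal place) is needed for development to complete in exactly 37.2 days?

Required daily accumulation = 619 / 37.2 = 16.640 DD/day.
T = T_base + 16.640 = 10.8 + 16.640 = 27.440 ≈ 27.4 °C.

27.4 °C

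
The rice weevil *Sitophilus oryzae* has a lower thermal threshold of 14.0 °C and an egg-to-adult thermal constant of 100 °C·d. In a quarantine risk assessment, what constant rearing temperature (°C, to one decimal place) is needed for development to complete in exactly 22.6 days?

18.4 °C

Required daily accumulation = 100 / 22.6 = 4.425 DD/day.
T = T_base + 4.425 = 14.0 + 4.425 = 18.425 ≈ 18.4 °C.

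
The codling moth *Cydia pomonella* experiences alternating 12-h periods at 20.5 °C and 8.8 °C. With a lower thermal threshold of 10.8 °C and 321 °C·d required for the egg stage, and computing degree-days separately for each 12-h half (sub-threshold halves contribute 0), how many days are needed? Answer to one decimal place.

Day half: max(0, 20.5 − 10.8) × 0.5 = 9.7 × 0.5 = 4.85 DD.
Night half: max(0, 8.8 − 10.8) × 0.5 = 0.0 × 0.5 = 0.00 DD.
Per 24 h: 4.85 DD/day.
Duration = 321 / 4.85 = 66.186 ≈ 66.2 days.

66.2 days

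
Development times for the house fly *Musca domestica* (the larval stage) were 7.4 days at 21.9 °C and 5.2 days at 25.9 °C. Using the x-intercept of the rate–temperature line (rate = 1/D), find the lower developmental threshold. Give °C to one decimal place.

12.4 °C

Linear rate model ⇒ the product D·(T − T_b) is constant across temperatures.
7.4·(21.9 − T_b) = 5.2·(25.9 − T_b)
T_b = (7.4·21.9 − 5.2·25.9) / (7.4 − 5.2) = 27.38 / 2.2 = 12.445 °C ≈ 12.4 °C.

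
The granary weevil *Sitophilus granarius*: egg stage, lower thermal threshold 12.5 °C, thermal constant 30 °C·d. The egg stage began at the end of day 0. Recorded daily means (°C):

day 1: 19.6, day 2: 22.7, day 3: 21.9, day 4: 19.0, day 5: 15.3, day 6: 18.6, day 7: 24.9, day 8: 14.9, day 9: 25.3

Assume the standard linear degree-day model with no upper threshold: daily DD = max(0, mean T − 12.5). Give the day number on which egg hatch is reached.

day 4

Daily DD above 12.5 °C: 7.1, 10.2, 9.4, 6.5, 2.8, 6.1, 12.4, 2.4, 12.8.
Cumulative: 7.1, 17.3, 26.7, 33.2, 36.0, 42.1, 54.5, 56.9, 69.7.
The total first reaches 30 DD on day 4.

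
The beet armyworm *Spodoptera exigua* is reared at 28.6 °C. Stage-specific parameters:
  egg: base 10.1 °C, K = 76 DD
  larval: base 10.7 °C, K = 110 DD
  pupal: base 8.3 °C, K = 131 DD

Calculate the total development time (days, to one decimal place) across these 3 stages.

egg: 76 / (28.6 − 10.1) = 76 / 18.5 = 4.108 d.
larval: 110 / (28.6 − 10.7) = 110 / 17.9 = 6.145 d.
pupal: 131 / (28.6 − 8.3) = 131 / 20.3 = 6.453 d.
Sum = 16.707 ≈ 16.7 days.

16.7 days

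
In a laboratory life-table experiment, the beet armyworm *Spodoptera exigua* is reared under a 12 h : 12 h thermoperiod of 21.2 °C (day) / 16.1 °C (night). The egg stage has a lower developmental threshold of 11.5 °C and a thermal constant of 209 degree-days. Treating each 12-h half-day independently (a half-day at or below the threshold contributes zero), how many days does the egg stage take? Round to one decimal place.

29.2 days

Day half: max(0, 21.2 − 11.5) × 0.5 = 9.7 × 0.5 = 4.85 DD.
Night half: max(0, 16.1 − 11.5) × 0.5 = 4.6 × 0.5 = 2.30 DD.
Per 24 h: 7.15 DD/day.
Duration = 209 / 7.15 = 29.231 ≈ 29.2 days.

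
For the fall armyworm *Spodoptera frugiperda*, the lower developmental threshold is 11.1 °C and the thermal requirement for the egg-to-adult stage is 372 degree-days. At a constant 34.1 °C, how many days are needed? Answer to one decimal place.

16.2 days

Daily accumulation = 34.1 − 11.1 = 23.0 DD/day.
Duration = 372 / 23.0 = 16.174 ≈ 16.2 days.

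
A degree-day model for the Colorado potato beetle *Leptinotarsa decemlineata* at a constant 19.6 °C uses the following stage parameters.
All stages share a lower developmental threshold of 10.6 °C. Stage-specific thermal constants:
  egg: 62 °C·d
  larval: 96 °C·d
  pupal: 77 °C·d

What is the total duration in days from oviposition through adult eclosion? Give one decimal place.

Daily accumulation at 19.6 °C = 19.6 − 10.6 = 9.0 DD/day.
Total K = 62 + 96 + 77 = 235 DD.
Total duration = 235 / 9.0 = 26.111 ≈ 26.1 days.

26.1 days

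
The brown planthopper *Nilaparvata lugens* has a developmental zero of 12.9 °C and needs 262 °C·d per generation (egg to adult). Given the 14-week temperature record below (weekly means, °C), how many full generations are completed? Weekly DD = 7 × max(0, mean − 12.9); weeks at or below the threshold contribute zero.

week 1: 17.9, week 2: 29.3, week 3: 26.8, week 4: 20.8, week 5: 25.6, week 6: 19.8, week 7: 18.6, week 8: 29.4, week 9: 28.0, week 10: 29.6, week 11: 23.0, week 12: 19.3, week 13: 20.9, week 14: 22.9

4 generations

Weekly DD (7 × max(0, T̄ − 12.9)): 35.0, 114.8, 97.3, 55.3, 88.9, 48.3, 39.9, 115.5, 105.7, 116.9, 70.7, 44.8, 56.0, 70.0.
Season total = 1059.1 DD.
Complete generations = ⌊1059.1 / 262⌋ = 4.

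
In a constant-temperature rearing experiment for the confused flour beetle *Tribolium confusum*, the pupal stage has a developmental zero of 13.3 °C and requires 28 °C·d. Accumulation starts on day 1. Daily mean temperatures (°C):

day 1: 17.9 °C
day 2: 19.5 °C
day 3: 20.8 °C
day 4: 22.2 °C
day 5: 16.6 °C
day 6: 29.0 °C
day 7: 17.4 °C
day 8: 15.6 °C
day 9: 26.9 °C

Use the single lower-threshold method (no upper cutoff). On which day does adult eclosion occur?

day 5

Daily DD above 13.3 °C: 4.6, 6.2, 7.5, 8.9, 3.3, 15.7, 4.1, 2.3, 13.6.
Cumulative: 4.6, 10.8, 18.3, 27.2, 30.5, 46.2, 50.3, 52.6, 66.2.
The total first reaches 28 DD on day 5.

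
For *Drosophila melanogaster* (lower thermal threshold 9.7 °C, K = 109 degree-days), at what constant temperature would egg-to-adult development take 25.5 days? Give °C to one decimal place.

14.0 °C

Required daily accumulation = 109 / 25.5 = 4.275 DD/day.
T = T_base + 4.275 = 9.7 + 4.275 = 13.975 ≈ 14.0 °C.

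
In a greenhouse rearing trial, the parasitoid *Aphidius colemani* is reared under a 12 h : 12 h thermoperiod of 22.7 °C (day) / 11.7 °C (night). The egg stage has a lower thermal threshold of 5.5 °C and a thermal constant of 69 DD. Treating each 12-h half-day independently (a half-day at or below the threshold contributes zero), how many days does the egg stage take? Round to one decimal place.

Day half: max(0, 22.7 − 5.5) × 0.5 = 17.2 × 0.5 = 8.60 DD.
Night half: max(0, 11.7 − 5.5) × 0.5 = 6.2 × 0.5 = 3.10 DD.
Per 24 h: 11.70 DD/day.
Duration = 69 / 11.70 = 5.897 ≈ 5.9 days.

5.9 days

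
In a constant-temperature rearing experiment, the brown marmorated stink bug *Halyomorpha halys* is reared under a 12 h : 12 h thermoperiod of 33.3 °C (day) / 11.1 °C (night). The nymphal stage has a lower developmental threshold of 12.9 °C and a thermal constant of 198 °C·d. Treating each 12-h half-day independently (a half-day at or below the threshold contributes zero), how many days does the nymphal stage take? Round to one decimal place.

19.4 days

Day half: max(0, 33.3 − 12.9) × 0.5 = 20.4 × 0.5 = 10.20 DD.
Night half: max(0, 11.1 − 12.9) × 0.5 = 0.0 × 0.5 = 0.00 DD.
Per 24 h: 10.20 DD/day.
Duration = 198 / 10.20 = 19.412 ≈ 19.4 days.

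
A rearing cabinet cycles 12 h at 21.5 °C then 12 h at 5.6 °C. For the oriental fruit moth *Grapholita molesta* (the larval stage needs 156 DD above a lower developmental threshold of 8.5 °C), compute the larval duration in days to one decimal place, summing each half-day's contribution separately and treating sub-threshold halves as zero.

24.0 days

Day half: max(0, 21.5 − 8.5) × 0.5 = 13.0 × 0.5 = 6.50 DD.
Night half: max(0, 5.6 − 8.5) × 0.5 = 0.0 × 0.5 = 0.00 DD.
Per 24 h: 6.50 DD/day.
Duration = 156 / 6.50 = 24.000 ≈ 24.0 days.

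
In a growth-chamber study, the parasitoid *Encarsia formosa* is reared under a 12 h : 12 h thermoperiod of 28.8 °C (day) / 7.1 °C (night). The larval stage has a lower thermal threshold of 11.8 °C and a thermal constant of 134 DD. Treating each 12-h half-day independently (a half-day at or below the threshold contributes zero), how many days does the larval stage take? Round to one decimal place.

Day half: max(0, 28.8 − 11.8) × 0.5 = 17.0 × 0.5 = 8.50 DD.
Night half: max(0, 7.1 − 11.8) × 0.5 = 0.0 × 0.5 = 0.00 DD.
Per 24 h: 8.50 DD/day.
Duration = 134 / 8.50 = 15.765 ≈ 15.8 days.

15.8 days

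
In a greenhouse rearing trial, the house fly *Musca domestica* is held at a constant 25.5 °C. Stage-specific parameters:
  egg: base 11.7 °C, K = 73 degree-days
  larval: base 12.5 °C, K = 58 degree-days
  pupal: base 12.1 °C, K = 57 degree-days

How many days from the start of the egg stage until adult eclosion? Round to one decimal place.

egg: 73 / (25.5 − 11.7) = 73 / 13.8 = 5.290 d.
larval: 58 / (25.5 − 12.5) = 58 / 13.0 = 4.462 d.
pupal: 57 / (25.5 − 12.1) = 57 / 13.4 = 4.254 d.
Sum = 14.005 ≈ 14.0 days.

14.0 days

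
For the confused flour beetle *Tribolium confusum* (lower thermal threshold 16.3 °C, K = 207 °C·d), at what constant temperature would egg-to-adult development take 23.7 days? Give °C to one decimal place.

25.0 °C

Required daily accumulation = 207 / 23.7 = 8.734 DD/day.
T = T_base + 8.734 = 16.3 + 8.734 = 25.034 ≈ 25.0 °C.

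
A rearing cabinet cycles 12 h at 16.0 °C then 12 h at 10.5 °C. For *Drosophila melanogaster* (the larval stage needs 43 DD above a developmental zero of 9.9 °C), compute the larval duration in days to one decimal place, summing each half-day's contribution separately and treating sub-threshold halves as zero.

12.8 days

Day half: max(0, 16.0 − 9.9) × 0.5 = 6.1 × 0.5 = 3.05 DD.
Night half: max(0, 10.5 − 9.9) × 0.5 = 0.6 × 0.5 = 0.30 DD.
Per 24 h: 3.35 DD/day.
Duration = 43 / 3.35 = 12.836 ≈ 12.8 days.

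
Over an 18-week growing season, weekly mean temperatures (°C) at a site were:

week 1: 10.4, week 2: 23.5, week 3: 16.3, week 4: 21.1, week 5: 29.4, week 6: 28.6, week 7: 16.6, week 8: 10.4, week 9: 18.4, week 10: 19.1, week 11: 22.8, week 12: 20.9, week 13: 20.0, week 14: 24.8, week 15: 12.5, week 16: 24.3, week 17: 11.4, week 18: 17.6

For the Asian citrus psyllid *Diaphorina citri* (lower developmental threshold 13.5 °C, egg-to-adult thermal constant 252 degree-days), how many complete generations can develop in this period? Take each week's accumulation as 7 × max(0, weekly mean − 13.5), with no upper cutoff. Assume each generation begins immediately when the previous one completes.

3 generations

Weekly DD (7 × max(0, T̄ − 13.5)): 0.0, 70.0, 19.6, 53.2, 111.3, 105.7, 21.7, 0.0, 34.3, 39.2, 65.1, 51.8, 45.5, 79.1, 0.0, 75.6, 0.0, 28.7.
Season total = 800.8 DD.
Complete generations = ⌊800.8 / 252⌋ = 3.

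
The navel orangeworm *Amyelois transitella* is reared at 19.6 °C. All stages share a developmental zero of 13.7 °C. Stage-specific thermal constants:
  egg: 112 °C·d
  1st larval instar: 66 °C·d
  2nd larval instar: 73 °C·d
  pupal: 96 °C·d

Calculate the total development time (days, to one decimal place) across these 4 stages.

Daily accumulation at 19.6 °C = 19.6 − 13.7 = 5.9 DD/day.
Total K = 112 + 66 + 73 + 96 = 347 DD.
Total duration = 347 / 5.9 = 58.814 ≈ 58.8 days.

58.8 days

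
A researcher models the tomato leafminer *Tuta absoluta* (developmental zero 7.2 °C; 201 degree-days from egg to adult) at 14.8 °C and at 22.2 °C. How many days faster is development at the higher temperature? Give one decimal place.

At 14.8 °C: 201 / (14.8 − 7.2) = 201 / 7.6 = 26.447 d.
At 22.2 °C: 201 / (22.2 − 7.2) = 201 / 15.0 = 13.400 d.
Difference = |26.447 − 13.400| = 13.047 ≈ 13.0 days.

13.0 days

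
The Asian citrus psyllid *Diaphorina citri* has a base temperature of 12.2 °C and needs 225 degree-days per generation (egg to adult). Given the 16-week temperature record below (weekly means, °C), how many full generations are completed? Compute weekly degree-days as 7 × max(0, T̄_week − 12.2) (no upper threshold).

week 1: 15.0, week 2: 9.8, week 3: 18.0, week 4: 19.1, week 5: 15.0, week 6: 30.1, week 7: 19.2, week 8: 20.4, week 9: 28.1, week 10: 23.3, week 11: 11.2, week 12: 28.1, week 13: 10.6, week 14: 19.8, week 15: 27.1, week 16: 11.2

Weekly DD (7 × max(0, T̄ − 12.2)): 19.6, 0.0, 40.6, 48.3, 19.6, 125.3, 49.0, 57.4, 111.3, 77.7, 0.0, 111.3, 0.0, 53.2, 104.3, 0.0.
Season total = 817.6 DD.
Complete generations = ⌊817.6 / 225⌋ = 3.

3 generations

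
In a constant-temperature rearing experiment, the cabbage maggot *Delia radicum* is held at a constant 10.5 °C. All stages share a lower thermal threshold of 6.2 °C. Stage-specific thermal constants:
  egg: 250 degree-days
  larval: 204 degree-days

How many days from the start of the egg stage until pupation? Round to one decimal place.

105.6 days

Daily accumulation at 10.5 °C = 10.5 − 6.2 = 4.3 DD/day.
Total K = 250 + 204 = 454 DD.
Total duration = 454 / 4.3 = 105.581 ≈ 105.6 days.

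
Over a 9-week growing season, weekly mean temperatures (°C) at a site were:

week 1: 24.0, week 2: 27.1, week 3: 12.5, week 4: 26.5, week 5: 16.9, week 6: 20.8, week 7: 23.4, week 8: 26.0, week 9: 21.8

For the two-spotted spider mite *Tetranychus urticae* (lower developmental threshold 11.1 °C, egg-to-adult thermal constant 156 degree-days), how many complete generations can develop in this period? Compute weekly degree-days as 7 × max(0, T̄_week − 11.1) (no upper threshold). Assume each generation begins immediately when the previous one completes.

Weekly DD (7 × max(0, T̄ − 11.1)): 90.3, 112.0, 9.8, 107.8, 40.6, 67.9, 86.1, 104.3, 74.9.
Season total = 693.7 DD.
Complete generations = ⌊693.7 / 156⌋ = 4.

4 generations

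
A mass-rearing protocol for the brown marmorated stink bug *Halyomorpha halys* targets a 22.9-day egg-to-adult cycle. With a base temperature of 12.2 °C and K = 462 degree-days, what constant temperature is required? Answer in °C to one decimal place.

Required daily accumulation = 462 / 22.9 = 20.175 DD/day.
T = T_base + 20.175 = 12.2 + 20.175 = 32.375 ≈ 32.4 °C.

32.4 °C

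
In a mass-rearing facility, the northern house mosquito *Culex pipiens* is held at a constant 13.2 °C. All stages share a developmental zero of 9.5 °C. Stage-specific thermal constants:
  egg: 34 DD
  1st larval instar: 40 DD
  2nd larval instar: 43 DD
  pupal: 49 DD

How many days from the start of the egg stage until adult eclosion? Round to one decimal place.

Daily accumulation at 13.2 °C = 13.2 − 9.5 = 3.7 DD/day.
Total K = 34 + 40 + 43 + 49 = 166 DD.
Total duration = 166 / 3.7 = 44.865 ≈ 44.9 days.

44.9 days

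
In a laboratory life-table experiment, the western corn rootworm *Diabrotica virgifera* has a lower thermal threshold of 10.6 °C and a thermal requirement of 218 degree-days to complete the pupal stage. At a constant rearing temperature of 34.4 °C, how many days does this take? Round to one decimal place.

9.2 days

Daily accumulation = 34.4 − 10.6 = 23.8 DD/day.
Duration = 218 / 23.8 = 9.160 ≈ 9.2 days.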